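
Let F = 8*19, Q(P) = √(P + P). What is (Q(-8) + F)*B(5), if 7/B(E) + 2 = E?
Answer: 1064/3 + 28*I/3 ≈ 354.67 + 9.3333*I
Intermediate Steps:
B(E) = 7/(-2 + E)
Q(P) = √2*√P (Q(P) = √(2*P) = √2*√P)
F = 152
(Q(-8) + F)*B(5) = (√2*√(-8) + 152)*(7/(-2 + 5)) = (√2*(2*I*√2) + 152)*(7/3) = (4*I + 152)*(7*(⅓)) = (152 + 4*I)*(7/3) = 1064/3 + 28*I/3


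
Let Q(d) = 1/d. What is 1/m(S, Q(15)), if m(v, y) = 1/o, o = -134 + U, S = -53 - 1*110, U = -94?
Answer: -228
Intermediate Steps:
S = -163 (S = -53 - 110 = -163)
o = -228 (o = -134 - 94 = -228)
m(v, y) = -1/228 (m(v, y) = 1/(-228) = -1/228)
1/m(S, Q(15)) = 1/(-1/228) = -228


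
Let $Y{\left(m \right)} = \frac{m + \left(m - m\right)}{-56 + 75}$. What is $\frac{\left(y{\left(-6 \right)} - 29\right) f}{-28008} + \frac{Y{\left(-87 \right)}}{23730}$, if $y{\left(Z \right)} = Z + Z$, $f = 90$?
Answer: $\frac{15382163}{116925620} \approx 0.13156$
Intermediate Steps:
$y{\left(Z \right)} = 2 Z$
$Y{\left(m \right)} = \frac{m}{19}$ ($Y{\left(m \right)} = \frac{m + 0}{19} = m \frac{1}{19} = \frac{m}{19}$)
$\frac{\left(y{\left(-6 \right)} - 29\right) f}{-28008} + \frac{Y{\left(-87 \right)}}{23730} = \frac{\left(2 \left(-6\right) - 29\right) 90}{-28008} + \frac{\frac{1}{19} \left(-87\right)}{23730} = \left(-12 - 29\right) 90 \left(- \frac{1}{28008}\right) - \frac{29}{150290} = \left(-41\right) 90 \left(- \frac{1}{28008}\right) - \frac{29}{150290} = \left(-3690\right) \left(- \frac{1}{28008}\right) - \frac{29}{150290} = \frac{205}{1556} - \frac{29}{150290} = \frac{15382163}{116925620}$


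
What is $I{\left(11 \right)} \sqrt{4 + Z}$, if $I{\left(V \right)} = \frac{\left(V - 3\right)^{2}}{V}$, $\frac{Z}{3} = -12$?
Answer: $\frac{256 i \sqrt{2}}{11} \approx 32.913 i$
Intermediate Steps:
$Z = -36$ ($Z = 3 \left(-12\right) = -36$)
$I{\left(V \right)} = \frac{\left(-3 + V\right)^{2}}{V}$
$I{\left(11 \right)} \sqrt{4 + Z} = \frac{\left(-3 + 11\right)^{2}}{11} \sqrt{4 - 36} = \frac{8^{2}}{11} \sqrt{-32} = \frac{1}{11} \cdot 64 \cdot 4 i \sqrt{2} = \frac{64 \cdot 4 i \sqrt{2}}{11} = \frac{256 i \sqrt{2}}{11}$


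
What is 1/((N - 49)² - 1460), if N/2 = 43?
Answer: -1/91 ≈ -0.010989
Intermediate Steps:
N = 86 (N = 2*43 = 86)
1/((N - 49)² - 1460) = 1/((86 - 49)² - 1460) = 1/(37² - 1460) = 1/(1369 - 1460) = 1/(-91) = -1/91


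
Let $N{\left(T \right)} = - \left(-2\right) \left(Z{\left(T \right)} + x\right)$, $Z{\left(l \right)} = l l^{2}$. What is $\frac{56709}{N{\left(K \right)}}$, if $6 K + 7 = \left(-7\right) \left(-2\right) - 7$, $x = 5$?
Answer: $\frac{56709}{10} \approx 5670.9$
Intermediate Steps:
$Z{\left(l \right)} = l^{3}$
$K = 0$ ($K = - \frac{7}{6} + \frac{\left(-7\right) \left(-2\right) - 7}{6} = - \frac{7}{6} + \frac{14 - 7}{6} = - \frac{7}{6} + \frac{1}{6} \cdot 7 = - \frac{7}{6} + \frac{7}{6} = 0$)
$N{\left(T \right)} = 10 + 2 T^{3}$ ($N{\left(T \right)} = - \left(-2\right) \left(T^{3} + 5\right) = - \left(-2\right) \left(5 + T^{3}\right) = - (-10 - 2 T^{3}) = 10 + 2 T^{3}$)
$\frac{56709}{N{\left(K \right)}} = \frac{56709}{10 + 2 \cdot 0^{3}} = \frac{56709}{10 + 2 \cdot 0} = \frac{56709}{10 + 0} = \frac{56709}{10}$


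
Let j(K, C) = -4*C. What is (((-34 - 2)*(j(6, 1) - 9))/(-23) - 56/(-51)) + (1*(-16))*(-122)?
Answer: 2267116/1173 ≈ 1932.8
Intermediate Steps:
(((-34 - 2)*(j(6, 1) - 9))/(-23) - 56/(-51)) + (1*(-16))*(-122) = (((-34 - 2)*(-4*1 - 9))/(-23) - 56/(-51)) + (1*(-16))*(-122) = (-36*(-4 - 9)*(-1/23) - 56*(-1/51)) - 16*(-122) = (-36*(-13)*(-1/23) + 56/51) + 1952 = (468*(-1/23) + 56/51) + 1952 = (-468/23 + 56/51) + 1952 = -22580/1173 + 1952 = 2267116/1173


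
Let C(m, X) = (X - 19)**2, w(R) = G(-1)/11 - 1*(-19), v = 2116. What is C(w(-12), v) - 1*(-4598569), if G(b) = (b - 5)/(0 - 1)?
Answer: 8995978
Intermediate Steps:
G(b) = 5 - b (G(b) = (-5 + b)/(-1) = (-5 + b)*(-1) = 5 - b)
w(R) = 215/11 (w(R) = (5 - 1*(-1))/11 - 1*(-19) = (5 + 1)*(1/11) + 19 = 6*(1/11) + 19 = 6/11 + 19 = 215/11)
C(m, X) = (-19 + X)**2
C(w(-12), v) - 1*(-4598569) = (-19 + 2116)**2 - 1*(-4598569) = 2097**2 + 4598569 = 4397409 + 4598569 = 8995978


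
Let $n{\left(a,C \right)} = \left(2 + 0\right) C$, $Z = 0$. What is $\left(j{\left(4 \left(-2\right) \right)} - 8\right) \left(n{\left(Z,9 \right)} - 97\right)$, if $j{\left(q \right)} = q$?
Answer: $1264$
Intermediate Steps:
$n{\left(a,C \right)} = 2 C$
$\left(j{\left(4 \left(-2\right) \right)} - 8\right) \left(n{\left(Z,9 \right)} - 97\right) = \left(4 \left(-2\right) - 8\right) \left(2 \cdot 9 - 97\right) = \left(-8 - 8\right) \left(18 - 97\right) = \left(-16\right) \left(-79\right) = 1264$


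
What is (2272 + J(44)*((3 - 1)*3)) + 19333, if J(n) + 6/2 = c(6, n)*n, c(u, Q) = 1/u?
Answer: 21631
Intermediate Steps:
J(n) = -3 + n/6
(2272 + J(44)*((3 - 1)*3)) + 19333 = (2272 + (-3 + (1/6)*44)*((3 - 1)*3)) + 19333 = (2272 + (-3 + 22/3)*(2*3)) + 19333 = (2272 + (13/3)*6) + 19333 = (2272 + 26) + 19333 = 2298 + 19333 = 21631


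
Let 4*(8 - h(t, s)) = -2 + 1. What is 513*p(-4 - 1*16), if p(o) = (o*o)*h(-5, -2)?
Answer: 1692900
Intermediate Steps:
h(t, s) = 33/4 (h(t, s) = 8 - (-2 + 1)/4 = 8 - ¼*(-1) = 8 + ¼ = 33/4)
p(o) = 33*o²/4 (p(o) = (o*o)*(33/4) = o²*(33/4) = 33*o²/4)
513*p(-4 - 1*16) = 513*(33*(-4 - 1*16)²/4) = 513*(33*(-4 - 16)²/4) = 513*((33/4)*(-20)²) = 513*((33/4)*400) = 513*3300 = 1692900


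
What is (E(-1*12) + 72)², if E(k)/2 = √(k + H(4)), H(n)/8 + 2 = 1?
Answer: 5104 + 576*I*√5 ≈ 5104.0 + 1288.0*I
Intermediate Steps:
H(n) = -8 (H(n) = -16 + 8*1 = -16 + 8 = -8)
E(k) = 2*√(-8 + k) (E(k) = 2*√(k - 8) = 2*√(-8 + k))
(E(-1*12) + 72)² = (2*√(-8 - 1*12) + 72)² = (2*√(-8 - 12) + 72)² = (2*√(-20) + 72)² = (2*(2*I*√5) + 72)² = (4*I*√5 + 72)² = (72 + 4*I*√5)²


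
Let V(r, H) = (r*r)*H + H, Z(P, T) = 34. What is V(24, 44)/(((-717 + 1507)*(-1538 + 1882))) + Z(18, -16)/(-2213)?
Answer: 11735951/150351220 ≈ 0.078057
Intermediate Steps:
V(r, H) = H + H*r**2 (V(r, H) = r**2*H + H = H*r**2 + H = H + H*r**2)
V(24, 44)/(((-717 + 1507)*(-1538 + 1882))) + Z(18, -16)/(-2213) = (44*(1 + 24**2))/(((-717 + 1507)*(-1538 + 1882))) + 34/(-2213) = (44*(1 + 576))/((790*344)) + 34*(-1/2213) = (44*577)/271760 - 34/2213 = 25388*(1/271760) - 34/2213 = 6347/67940 - 34/2213 = 11735951/150351220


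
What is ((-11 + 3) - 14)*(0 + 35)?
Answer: -770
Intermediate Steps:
((-11 + 3) - 14)*(0 + 35) = (-8 - 14)*35 = -22*35 = -770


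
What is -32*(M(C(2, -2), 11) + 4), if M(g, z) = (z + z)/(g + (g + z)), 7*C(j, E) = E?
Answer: -14272/73 ≈ -195.51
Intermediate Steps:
C(j, E) = E/7
M(g, z) = 2*z/(z + 2*g) (M(g, z) = (2*z)/(z + 2*g) = 2*z/(z + 2*g))
-32*(M(C(2, -2), 11) + 4) = -32*(2*11/(11 + 2*((⅐)*(-2))) + 4) = -32*(2*11/(11 + 2*(-2/7)) + 4) = -32*(2*11/(11 - 4/7) + 4) = -32*(2*11/(73/7) + 4) = -32*(2*11*(7/73) + 4) = -32*(154/73 + 4) = -32*446/73 = -14272/73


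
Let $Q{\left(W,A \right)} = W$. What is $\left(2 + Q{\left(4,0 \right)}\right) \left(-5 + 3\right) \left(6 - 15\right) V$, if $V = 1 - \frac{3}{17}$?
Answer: $\frac{1512}{17} \approx 88.941$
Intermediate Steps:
$V = \frac{14}{17}$ ($V = 1 - 3 \cdot \frac{1}{17} = 1 - \frac{3}{17} = \frac{14}{17} \approx 0.82353$)
$\left(2 + Q{\left(4,0 \right)}\right) \left(-5 + 3\right) \left(6 - 15\right) V = \left(2 + 4\right) \left(-5 + 3\right) \left(6 - 15\right) \frac{14}{17} = 6 \left(-2\right) \left(6 - 15\right) \frac{14}{17} = \left(-12\right) \left(-9\right) \frac{14}{17} = 108 \cdot \frac{14}{17} = \frac{1512}{17}$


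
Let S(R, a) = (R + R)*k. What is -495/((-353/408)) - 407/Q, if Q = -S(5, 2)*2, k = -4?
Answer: 16013129/28240 ≈ 567.04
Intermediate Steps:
S(R, a) = -8*R (S(R, a) = (R + R)*(-4) = (2*R)*(-4) = -8*R)
Q = 80 (Q = -(-8)*5*2 = -1*(-40)*2 = 40*2 = 80)
-495/((-353/408)) - 407/Q = -495/((-353/408)) - 407/80 = -495/((-353*1/408)) - 407*1/80 = -495/(-353/408) - 407/80 = -495*(-408/353) - 407/80 = 201960/353 - 407/80 = 16013129/28240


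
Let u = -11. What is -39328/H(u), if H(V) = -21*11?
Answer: 39328/231 ≈ 170.25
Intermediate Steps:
H(V) = -231
-39328/H(u) = -39328/(-231) = -39328*(-1/231) = 39328/231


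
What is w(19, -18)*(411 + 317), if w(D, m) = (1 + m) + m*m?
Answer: 223496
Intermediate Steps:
w(D, m) = 1 + m + m**2 (w(D, m) = (1 + m) + m**2 = 1 + m + m**2)
w(19, -18)*(411 + 317) = (1 - 18 + (-18)**2)*(411 + 317) = (1 - 18 + 324)*728 = 307*728 = 223496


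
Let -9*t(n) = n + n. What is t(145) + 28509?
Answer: 256291/9 ≈ 28477.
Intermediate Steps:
t(n) = -2*n/9 (t(n) = -(n + n)/9 = -2*n/9)
t(145) + 28509 = -2/9*145 + 28509 = -290/9 + 28509 = 256291/9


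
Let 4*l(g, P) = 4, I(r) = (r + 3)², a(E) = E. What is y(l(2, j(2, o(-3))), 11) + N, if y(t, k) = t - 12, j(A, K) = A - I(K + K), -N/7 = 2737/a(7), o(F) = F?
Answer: -2748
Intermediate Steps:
N = -2737 (N = -19159/7 = -7*391 = -2737)
I(r) = (3 + r)²
j(A, K) = A - (3 + 2*K)² (j(A, K) = A - (3 + (K + K))² = A - (3 + 2*K)²)
l(g, P) = 1 (l(g, P) = (¼)*4 = 1)
y(t, k) = -12 + t
y(l(2, j(2, o(-3))), 11) + N = (-12 + 1) - 2737 = -11 - 2737 = -2748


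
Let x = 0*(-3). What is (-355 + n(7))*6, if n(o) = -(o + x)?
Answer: -2172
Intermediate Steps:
x = 0
n(o) = -o (n(o) = -(o + 0) = -o)
(-355 + n(7))*6 = (-355 - 1*7)*6 = (-355 - 7)*6 = -362*6 = -2172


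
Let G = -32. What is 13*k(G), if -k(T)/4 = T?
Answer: 1664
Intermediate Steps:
k(T) = -4*T
13*k(G) = 13*(-4*(-32)) = 13*128 = 1664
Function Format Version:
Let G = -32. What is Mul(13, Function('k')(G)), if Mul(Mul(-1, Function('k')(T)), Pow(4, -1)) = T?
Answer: 1664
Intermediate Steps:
Function('k')(T) = Mul(-4, T)
Mul(13, Function('k')(G)) = Mul(13, Mul(-4, -32)) = Mul(13, 128) = 1664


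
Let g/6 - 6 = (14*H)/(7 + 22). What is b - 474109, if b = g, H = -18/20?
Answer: -68740963/145 ≈ -4.7408e+5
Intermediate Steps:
H = -9/10 (H = -18*1/20 = -9/10 ≈ -0.90000)
g = 4842/145 (g = 36 + 6*((14*(-9/10))/(7 + 22)) = 36 + 6*(-63/5/29) = 36 + 6*(-63/5*1/29) = 36 + 6*(-63/145) = 36 - 378/145 = 4842/145 ≈ 33.393)
b = 4842/145 ≈ 33.393
b - 474109 = 4842/145 - 474109 = -68740963/145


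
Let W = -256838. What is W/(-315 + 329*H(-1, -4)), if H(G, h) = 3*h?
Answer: 256838/4263 ≈ 60.248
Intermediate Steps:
W/(-315 + 329*H(-1, -4)) = -256838/(-315 + 329*(3*(-4))) = -256838/(-315 + 329*(-12)) = -256838/(-315 - 3948) = -256838/(-4263) = -256838*(-1/4263) = 256838/4263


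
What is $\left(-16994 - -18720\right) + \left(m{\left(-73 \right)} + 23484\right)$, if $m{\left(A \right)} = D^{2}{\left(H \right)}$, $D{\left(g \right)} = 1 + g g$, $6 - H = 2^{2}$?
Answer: $25235$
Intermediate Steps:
$H = 2$ ($H = 6 - 2^{2} = 6 - 4 = 2$)
$D{\left(g \right)} = 1 + g^{2}$
$m{\left(A \right)} = 25$ ($m{\left(A \right)} = \left(1 + 2^{2}\right)^{2} = \left(1 + 4\right)^{2} = 5^{2} = 25$)
$\left(-16994 - -18720\right) + \left(m{\left(-73 \right)} + 23484\right) = \left(-16994 - -18720\right) + \left(25 + 23484\right) = \left(-16994 + 18720\right) + 23509 = 1726 + 23509 = 25235$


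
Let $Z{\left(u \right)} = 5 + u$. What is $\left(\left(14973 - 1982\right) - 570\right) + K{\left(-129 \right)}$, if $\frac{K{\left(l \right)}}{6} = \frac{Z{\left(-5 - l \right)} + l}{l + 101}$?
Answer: $12421$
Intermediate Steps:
$K{\left(l \right)} = 0$ ($K{\left(l \right)} = 6 \frac{\left(5 - \left(5 + l\right)\right) + l}{l + 101} = 6 \frac{- l + l}{101 + l} = 6 \frac{0}{101 + l} = 6 \cdot 0 = 0$)
$\left(\left(14973 - 1982\right) - 570\right) + K{\left(-129 \right)} = \left(\left(14973 - 1982\right) - 570\right) + 0 = \left(12991 - 570\right) + 0 = 12421 + 0 = 12421$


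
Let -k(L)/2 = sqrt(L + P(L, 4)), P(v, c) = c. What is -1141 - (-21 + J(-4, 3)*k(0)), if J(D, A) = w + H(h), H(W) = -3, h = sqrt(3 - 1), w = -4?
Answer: -1148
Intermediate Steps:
h = sqrt(2) ≈ 1.4142
k(L) = -2*sqrt(4 + L) (k(L) = -2*sqrt(L + 4) = -2*sqrt(4 + L))
J(D, A) = -7 (J(D, A) = -4 - 3 = -7)
-1141 - (-21 + J(-4, 3)*k(0)) = -1141 - (-21 - (-14)*sqrt(4 + 0)) = -1141 - (-21 - (-14)*sqrt(4)) = -1141 - (-21 - (-14)*2) = -1141 - (-21 - 7*(-4)) = -1141 - (-21 + 28) = -1141 - 1*7 = -1141 - 7 = -1148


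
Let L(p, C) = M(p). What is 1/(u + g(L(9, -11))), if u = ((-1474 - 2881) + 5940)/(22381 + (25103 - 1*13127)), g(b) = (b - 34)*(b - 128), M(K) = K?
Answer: 34357/102213660 ≈ 0.00033613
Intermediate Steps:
L(p, C) = p
g(b) = (-128 + b)*(-34 + b) (g(b) = (-34 + b)*(-128 + b) = (-128 + b)*(-34 + b))
u = 1585/34357 (u = (-4355 + 5940)/(22381 + (25103 - 13127)) = 1585/(22381 + 11976) = 1585/34357 ≈ 0.046133)
1/(u + g(L(9, -11))) = 1/(1585/34357 + (4352 + 9² - 162*9)) = 1/(1585/34357 + (4352 + 81 - 1458)) = 1/(1585/34357 + 2975) = 1/(102213660/34357) = 34357/102213660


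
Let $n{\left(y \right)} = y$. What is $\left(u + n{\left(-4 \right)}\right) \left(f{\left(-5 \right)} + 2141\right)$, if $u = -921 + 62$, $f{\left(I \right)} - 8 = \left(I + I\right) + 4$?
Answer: $-1849409$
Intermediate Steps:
$f{\left(I \right)} = 12 + 2 I$ ($f{\left(I \right)} = 8 + \left(\left(I + I\right) + 4\right) = 8 + \left(2 I + 4\right) = 8 + \left(4 + 2 I\right) = 12 + 2 I$)
$u = -859$
$\left(u + n{\left(-4 \right)}\right) \left(f{\left(-5 \right)} + 2141\right) = \left(-859 - 4\right) \left(\left(12 + 2 \left(-5\right)\right) + 2141\right) = - 863 \left(\left(12 - 10\right) + 2141\right) = - 863 \left(2 + 2141\right) = \left(-863\right) 2143 = -1849409$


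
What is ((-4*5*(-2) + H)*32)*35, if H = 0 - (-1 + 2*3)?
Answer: 39200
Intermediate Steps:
H = -5 (H = 0 - (-1 + 6) = 0 - 1*5 = 0 - 5 = -5)
((-4*5*(-2) + H)*32)*35 = ((-4*5*(-2) - 5)*32)*35 = ((-20*(-2) - 5)*32)*35 = ((40 - 5)*32)*35 = (35*32)*35 = 1120*35 = 39200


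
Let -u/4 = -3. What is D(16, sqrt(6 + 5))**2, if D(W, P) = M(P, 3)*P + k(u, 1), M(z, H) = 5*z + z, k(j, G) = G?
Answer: 4489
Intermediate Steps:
u = 12 (u = -4*(-3) = 12)
M(z, H) = 6*z
D(W, P) = 1 + 6*P**2 (D(W, P) = (6*P)*P + 1 = 6*P**2 + 1 = 1 + 6*P**2)
D(16, sqrt(6 + 5))**2 = (1 + 6*(sqrt(6 + 5))**2)**2 = (1 + 6*(sqrt(11))**2)**2 = (1 + 6*11)**2 = (1 + 66)**2 = 67**2 = 4489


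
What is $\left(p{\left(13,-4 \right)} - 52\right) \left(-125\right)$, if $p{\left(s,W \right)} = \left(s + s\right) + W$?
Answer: $3750$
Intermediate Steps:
$p{\left(s,W \right)} = W + 2 s$ ($p{\left(s,W \right)} = 2 s + W = W + 2 s$)
$\left(p{\left(13,-4 \right)} - 52\right) \left(-125\right) = \left(\left(-4 + 2 \cdot 13\right) - 52\right) \left(-125\right) = \left(\left(-4 + 26\right) - 52\right) \left(-125\right) = \left(22 - 52\right) \left(-125\right) = \left(-30\right) \left(-125\right) = 3750$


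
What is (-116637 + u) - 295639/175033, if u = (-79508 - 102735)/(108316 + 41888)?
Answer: -3066539633949659/26290656732 ≈ -1.1664e+5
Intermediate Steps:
u = -182243/150204 ≈ -1.2133
(-116637 + u) - 295639/175033 = (-116637 - 182243/150204) - 295639/175033 = -17519526191/150204 - 295639*1/175033 = -17519526191/150204 - 295639/175033 = -3066539633949659/26290656732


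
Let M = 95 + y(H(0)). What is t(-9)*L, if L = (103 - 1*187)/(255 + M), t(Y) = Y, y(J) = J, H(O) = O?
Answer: 54/25 ≈ 2.1600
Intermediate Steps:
M = 95 (M = 95 + 0 = 95)
L = -6/25 (L = (103 - 1*187)/(255 + 95) = (103 - 187)/350 = -84*1/350 = -6/25 ≈ -0.24000)
t(-9)*L = -9*(-6/25) = 54/25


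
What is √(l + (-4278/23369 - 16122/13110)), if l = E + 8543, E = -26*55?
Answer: 2*√4635426373022451295/51061265 ≈ 84.330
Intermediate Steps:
E = -1430
l = 7113 (l = -1430 + 8543 = 7113)
√(l + (-4278/23369 - 16122/13110)) = √(7113 + (-4278/23369 - 16122/13110)) = √(7113 + (-4278*1/23369 - 16122*1/13110)) = √(7113 + (-4278/23369 - 2687/2185)) = √(7113 - 72139933/51061265) = √(363126638012/51061265) = 2*√4635426373022451295/51061265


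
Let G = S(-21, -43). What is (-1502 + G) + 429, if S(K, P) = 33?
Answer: -1040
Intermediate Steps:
G = 33
(-1502 + G) + 429 = (-1502 + 33) + 429 = -1469 + 429 = -1040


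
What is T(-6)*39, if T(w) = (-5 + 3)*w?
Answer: 468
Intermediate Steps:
T(w) = -2*w
T(-6)*39 = -2*(-6)*39 = 12*39 = 468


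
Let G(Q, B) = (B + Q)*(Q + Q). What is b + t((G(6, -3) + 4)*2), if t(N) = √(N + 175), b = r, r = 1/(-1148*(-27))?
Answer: 1/30996 + √255 ≈ 15.969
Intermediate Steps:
G(Q, B) = 2*Q*(B + Q) (G(Q, B) = (B + Q)*(2*Q) = 2*Q*(B + Q))
r = 1/30996 ≈ 3.2262e-5
b = 1/30996 ≈ 3.2262e-5
t(N) = √(175 + N)
b + t((G(6, -3) + 4)*2) = 1/30996 + √(175 + (2*6*(-3 + 6) + 4)*2) = 1/30996 + √(175 + (2*6*3 + 4)*2) = 1/30996 + √(175 + (36 + 4)*2) = 1/30996 + √(175 + 40*2) = 1/30996 + √(175 + 80) = 1/30996 + √255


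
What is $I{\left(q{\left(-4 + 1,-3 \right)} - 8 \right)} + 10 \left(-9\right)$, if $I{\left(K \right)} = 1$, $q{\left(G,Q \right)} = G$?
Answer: $-89$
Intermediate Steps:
$I{\left(q{\left(-4 + 1,-3 \right)} - 8 \right)} + 10 \left(-9\right) = 1 + 10 \left(-9\right) = 1 - 90 = -89$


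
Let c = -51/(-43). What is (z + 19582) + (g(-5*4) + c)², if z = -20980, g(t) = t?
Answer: -1930421/1849 ≈ -1044.0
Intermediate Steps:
c = 51/43 (c = -51*(-1/43) = 51/43 ≈ 1.1860)
(z + 19582) + (g(-5*4) + c)² = (-20980 + 19582) + (-5*4 + 51/43)² = -1398 + (-20 + 51/43)² = -1398 + (-809/43)² = -1398 + 654481/1849 = -1930421/1849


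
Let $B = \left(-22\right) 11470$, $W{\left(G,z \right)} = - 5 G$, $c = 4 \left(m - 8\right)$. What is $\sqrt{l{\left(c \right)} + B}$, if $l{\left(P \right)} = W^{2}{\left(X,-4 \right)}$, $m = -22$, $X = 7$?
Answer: $i \sqrt{251115} \approx 501.11 i$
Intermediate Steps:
$c = -120$ ($c = 4 \left(-22 - 8\right) = 4 \left(-30\right) = -120$)
$l{\left(P \right)} = 1225$ ($l{\left(P \right)} = \left(\left(-5\right) 7\right)^{2} = \left(-35\right)^{2} = 1225$)
$B = -252340$
$\sqrt{l{\left(c \right)} + B} = \sqrt{1225 - 252340} = \sqrt{-251115} = i \sqrt{251115}$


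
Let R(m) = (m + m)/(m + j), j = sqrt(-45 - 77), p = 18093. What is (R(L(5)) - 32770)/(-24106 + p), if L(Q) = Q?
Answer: 4817140/883911 + 10*I*sqrt(122)/883911 ≈ 5.4498 + 0.00012496*I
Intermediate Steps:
j = I*sqrt(122) (j = sqrt(-122) = I*sqrt(122) ≈ 11.045*I)
R(m) = 2*m/(m + I*sqrt(122)) (R(m) = (m + m)/(m + I*sqrt(122)) = (2*m)/(m + I*sqrt(122)) = 2*m/(m + I*sqrt(122)))
(R(L(5)) - 32770)/(-24106 + p) = (2*5/(5 + I*sqrt(122)) - 32770)/(-24106 + 18093) = (10/(5 + I*sqrt(122)) - 32770)/(-6013) = (-32770 + 10/(5 + I*sqrt(122)))*(-1/6013) = 32770/6013 - 10/(6013*(5 + I*sqrt(122)))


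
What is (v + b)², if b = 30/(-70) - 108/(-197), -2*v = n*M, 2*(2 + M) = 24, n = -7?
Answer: 2345464900/1901641 ≈ 1233.4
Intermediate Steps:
M = 10 (M = -2 + (½)*24 = -2 + 12 = 10)
v = 35 (v = -(-7)*10/2 = -½*(-70) = 35)
b = 165/1379 (b = 30*(-1/70) - 108*(-1/197) = -3/7 + 108/197 = 165/1379 ≈ 0.11965)
(v + b)² = (35 + 165/1379)² = (48430/1379)² = 2345464900/1901641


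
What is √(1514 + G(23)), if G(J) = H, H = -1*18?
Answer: 2*√374 ≈ 38.678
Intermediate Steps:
H = -18
G(J) = -18
√(1514 + G(23)) = √(1514 - 18) = √1496 = 2*√374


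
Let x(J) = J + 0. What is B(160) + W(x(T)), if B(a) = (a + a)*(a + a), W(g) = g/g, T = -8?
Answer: 102401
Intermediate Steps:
x(J) = J
W(g) = 1
B(a) = 4*a**2 (B(a) = (2*a)*(2*a) = 4*a**2)
B(160) + W(x(T)) = 4*160**2 + 1 = 4*25600 + 1 = 102400 + 1 = 102401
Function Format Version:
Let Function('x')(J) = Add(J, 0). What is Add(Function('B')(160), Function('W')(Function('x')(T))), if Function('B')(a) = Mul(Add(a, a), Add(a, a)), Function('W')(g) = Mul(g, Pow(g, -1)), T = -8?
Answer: 102401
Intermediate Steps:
Function('x')(J) = J
Function('W')(g) = 1
Function('B')(a) = Mul(4, Pow(a, 2)) (Function('B')(a) = Mul(Mul(2, a), Mul(2, a)) = Mul(4, Pow(a, 2)))
Add(Function('B')(160), Function('W')(Function('x')(T))) = Add(Mul(4, Pow(160, 2)), 1) = Add(Mul(4, 25600), 1) = Add(102400, 1) = 102401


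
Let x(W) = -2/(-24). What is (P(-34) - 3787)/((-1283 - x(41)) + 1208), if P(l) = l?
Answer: 45852/901 ≈ 50.890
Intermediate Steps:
x(W) = 1/12 (x(W) = -2*(-1/24) = 1/12)
(P(-34) - 3787)/((-1283 - x(41)) + 1208) = (-34 - 3787)/((-1283 - 1*1/12) + 1208) = -3821/((-1283 - 1/12) + 1208) = -3821/(-15397/12 + 1208) = -3821/(-901/12) = -3821*(-12/901) = 45852/901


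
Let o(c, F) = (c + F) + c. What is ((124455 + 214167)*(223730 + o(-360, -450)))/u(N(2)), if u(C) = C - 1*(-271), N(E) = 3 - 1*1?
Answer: 1932402880/7 ≈ 2.7606e+8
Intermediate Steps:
o(c, F) = F + 2*c (o(c, F) = (F + c) + c = F + 2*c)
N(E) = 2 (N(E) = 3 - 1 = 2)
u(C) = 271 + C (u(C) = C + 271 = 271 + C)
((124455 + 214167)*(223730 + o(-360, -450)))/u(N(2)) = ((124455 + 214167)*(223730 + (-450 + 2*(-360))))/(271 + 2) = (338622*(223730 + (-450 - 720)))/273 = (338622*(223730 - 1170))*(1/273) = (338622*222560)*(1/273) = 75363712320*(1/273) = 1932402880/7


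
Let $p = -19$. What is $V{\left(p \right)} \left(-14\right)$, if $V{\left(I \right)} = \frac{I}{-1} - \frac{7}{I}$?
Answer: $- \frac{5152}{19} \approx -271.16$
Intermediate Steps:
$V{\left(I \right)} = - I - \frac{7}{I}$ ($V{\left(I \right)} = I \left(-1\right) - \frac{7}{I} = - I - \frac{7}{I}$)
$V{\left(p \right)} \left(-14\right) = \left(\left(-1\right) \left(-19\right) - \frac{7}{-19}\right) \left(-14\right) = \left(19 - - \frac{7}{19}\right) \left(-14\right) = \left(19 + \frac{7}{19}\right) \left(-14\right) = \frac{368}{19} \left(-14\right) = - \frac{5152}{19}$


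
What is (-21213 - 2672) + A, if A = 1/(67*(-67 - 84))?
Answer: -241644546/10117 ≈ -23885.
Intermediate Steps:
A = -1/10117 (A = 1/(67*(-151)) = 1/(-10117) = -1/10117 ≈ -9.8843e-5)
(-21213 - 2672) + A = (-21213 - 2672) - 1/10117 = -23885 - 1/10117 = -241644546/10117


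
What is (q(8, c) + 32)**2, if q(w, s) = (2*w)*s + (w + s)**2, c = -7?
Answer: 6241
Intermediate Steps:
q(w, s) = (s + w)**2 + 2*s*w (q(w, s) = 2*s*w + (s + w)**2 = (s + w)**2 + 2*s*w)
(q(8, c) + 32)**2 = (((-7 + 8)**2 + 2*(-7)*8) + 32)**2 = ((1**2 - 112) + 32)**2 = ((1 - 112) + 32)**2 = (-111 + 32)**2 = (-79)**2 = 6241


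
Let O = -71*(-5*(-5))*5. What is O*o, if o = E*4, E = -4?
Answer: 142000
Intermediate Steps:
O = -8875 (O = -1775*5 = -71*125 = -8875)
o = -16 (o = -4*4 = -16)
O*o = -8875*(-16) = 142000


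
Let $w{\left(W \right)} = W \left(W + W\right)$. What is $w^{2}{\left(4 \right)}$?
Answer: $1024$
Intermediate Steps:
$w{\left(W \right)} = 2 W^{2}$ ($w{\left(W \right)} = W 2 W = 2 W^{2}$)
$w^{2}{\left(4 \right)} = \left(2 \cdot 4^{2}\right)^{2} = \left(2 \cdot 16\right)^{2} = 32^{2} = 1024$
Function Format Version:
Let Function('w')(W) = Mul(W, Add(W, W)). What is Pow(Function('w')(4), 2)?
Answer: 1024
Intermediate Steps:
Function('w')(W) = Mul(2, Pow(W, 2)) (Function('w')(W) = Mul(W, Mul(2, W)) = Mul(2, Pow(W, 2)))
Pow(Function('w')(4), 2) = Pow(Mul(2, Pow(4, 2)), 2) = Pow(Mul(2, 16), 2) = Pow(32, 2) = 1024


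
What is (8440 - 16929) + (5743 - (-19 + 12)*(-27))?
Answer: -2935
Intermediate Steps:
(8440 - 16929) + (5743 - (-19 + 12)*(-27)) = -8489 + (5743 - (-7)*(-27)) = -8489 + (5743 - 1*189) = -8489 + (5743 - 189) = -8489 + 5554 = -2935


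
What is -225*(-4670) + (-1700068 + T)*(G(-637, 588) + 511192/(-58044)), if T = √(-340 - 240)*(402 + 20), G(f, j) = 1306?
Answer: -31986098169374/14511 + 15887091392*I*√145/14511 ≈ -2.2043e+9 + 1.3184e+7*I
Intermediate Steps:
T = 844*I*√145 (T = √(-580)*422 = (2*I*√145)*422 = 844*I*√145 ≈ 10163.0*I)
-225*(-4670) + (-1700068 + T)*(G(-637, 588) + 511192/(-58044)) = -225*(-4670) + (-1700068 + 844*I*√145)*(1306 + 511192/(-58044)) = 1050750 + (-1700068 + 844*I*√145)*(1306 + 511192*(-1/58044)) = 1050750 + (-1700068 + 844*I*√145)*(1306 - 127798/14511) = 1050750 + (-1700068 + 844*I*√145)*(18823568/14511) = 1050750 + (-32001345602624/14511 + 15887091392*I*√145/14511) = -31986098169374/14511 + 15887091392*I*√145/14511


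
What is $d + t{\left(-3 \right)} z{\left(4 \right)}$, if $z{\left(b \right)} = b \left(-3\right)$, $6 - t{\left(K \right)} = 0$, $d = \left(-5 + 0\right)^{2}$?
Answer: $-47$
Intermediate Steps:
$d = 25$ ($d = \left(-5\right)^{2} = 25$)
$t{\left(K \right)} = 6$ ($t{\left(K \right)} = 6 - 0 = 6 + 0 = 6$)
$z{\left(b \right)} = - 3 b$
$d + t{\left(-3 \right)} z{\left(4 \right)} = 25 + 6 \left(\left(-3\right) 4\right) = 25 + 6 \left(-12\right) = 25 - 72 = -47$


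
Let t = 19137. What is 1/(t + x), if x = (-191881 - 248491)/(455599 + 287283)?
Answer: 371441/7108046231 ≈ 5.2256e-5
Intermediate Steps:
x = -220186/371441 (x = -440372/742882 = -440372*1/742882 = -220186/371441 ≈ -0.59279)
1/(t + x) = 1/(19137 - 220186/371441) = 1/(7108046231/371441) = 371441/7108046231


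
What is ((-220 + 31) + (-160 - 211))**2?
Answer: 313600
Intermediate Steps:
((-220 + 31) + (-160 - 211))**2 = (-189 - 371)**2 = (-560)**2 = 313600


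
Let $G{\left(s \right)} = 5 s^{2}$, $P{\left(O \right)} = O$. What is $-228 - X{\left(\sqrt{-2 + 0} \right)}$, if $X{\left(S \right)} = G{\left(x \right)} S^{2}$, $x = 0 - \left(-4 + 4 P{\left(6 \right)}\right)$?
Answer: $3772$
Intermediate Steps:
$x = -20$ ($x = 0 + \left(4 - 24\right) = 0 - 20 = -20$)
$X{\left(S \right)} = 2000 S^{2}$ ($X{\left(S \right)} = 5 \left(-20\right)^{2} S^{2} = 5 \cdot 400 S^{2} = 2000 S^{2}$)
$-228 - X{\left(\sqrt{-2 + 0} \right)} = -228 - 2000 \left(\sqrt{-2 + 0}\right)^{2} = -228 - 2000 \left(\sqrt{-2}\right)^{2} = -228 - 2000 \left(i \sqrt{2}\right)^{2} = -228 - 2000 \left(-2\right) = -228 - -4000 = -228 + 4000 = 3772$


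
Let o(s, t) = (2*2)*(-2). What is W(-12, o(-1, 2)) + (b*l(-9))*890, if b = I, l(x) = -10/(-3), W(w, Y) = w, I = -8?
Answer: -71236/3 ≈ -23745.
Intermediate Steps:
o(s, t) = -8 (o(s, t) = 4*(-2) = -8)
l(x) = 10/3 (l(x) = -10*(-⅓) = 10/3)
b = -8
W(-12, o(-1, 2)) + (b*l(-9))*890 = -12 - 8*10/3*890 = -12 - 80/3*890 = -12 - 71200/3 = -71236/3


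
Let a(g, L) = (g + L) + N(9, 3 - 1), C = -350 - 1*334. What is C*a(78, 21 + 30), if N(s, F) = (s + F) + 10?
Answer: -102600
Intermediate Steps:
N(s, F) = 10 + F + s (N(s, F) = (F + s) + 10 = 10 + F + s)
C = -684 (C = -350 - 334 = -684)
a(g, L) = 21 + L + g (a(g, L) = (g + L) + (10 + (3 - 1) + 9) = (L + g) + (10 + 2 + 9) = (L + g) + 21 = 21 + L + g)
C*a(78, 21 + 30) = -684*(21 + (21 + 30) + 78) = -684*(21 + 51 + 78) = -684*150 = -102600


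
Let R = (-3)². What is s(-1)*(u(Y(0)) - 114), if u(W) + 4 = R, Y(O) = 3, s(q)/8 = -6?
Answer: 5232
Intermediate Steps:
s(q) = -48 (s(q) = 8*(-6) = -48)
R = 9
u(W) = 5 (u(W) = -4 + 9 = 5)
s(-1)*(u(Y(0)) - 114) = -48*(5 - 114) = -48*(-109) = 5232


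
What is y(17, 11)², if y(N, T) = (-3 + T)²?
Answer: 4096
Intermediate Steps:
y(17, 11)² = ((-3 + 11)²)² = (8²)² = 64² = 4096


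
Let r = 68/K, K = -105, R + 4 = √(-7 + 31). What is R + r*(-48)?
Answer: 948/35 + 2*√6 ≈ 31.985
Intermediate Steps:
R = -4 + 2*√6 (R = -4 + √(-7 + 31) = -4 + √24 = -4 + 2*√6 ≈ 0.89898)
r = -68/105 (r = 68/(-105) = 68*(-1/105) = -68/105 ≈ -0.64762)
R + r*(-48) = (-4 + 2*√6) - 68/105*(-48) = (-4 + 2*√6) + 1088/35 = 948/35 + 2*√6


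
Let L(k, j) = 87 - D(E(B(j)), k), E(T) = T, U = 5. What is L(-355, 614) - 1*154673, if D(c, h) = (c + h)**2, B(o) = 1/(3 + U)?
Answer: -17953425/64 ≈ -2.8052e+5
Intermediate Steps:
B(o) = 1/8 (B(o) = 1/(3 + 5) = 1/8)
L(k, j) = 87 - (1/8 + k)**2
L(-355, 614) - 1*154673 = (87 - (1 + 8*(-355))**2/64) - 1*154673 = (87 - (1 - 2840)**2/64) - 154673 = (87 - 1/64*(-2839)**2) - 154673 = (87 - 1/64*8059921) - 154673 = (87 - 8059921/64) - 154673 = -8054353/64 - 154673 = -17953425/64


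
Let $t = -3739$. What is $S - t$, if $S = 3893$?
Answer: $7632$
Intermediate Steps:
$S - t = 3893 - -3739 = 3893 + 3739 = 7632$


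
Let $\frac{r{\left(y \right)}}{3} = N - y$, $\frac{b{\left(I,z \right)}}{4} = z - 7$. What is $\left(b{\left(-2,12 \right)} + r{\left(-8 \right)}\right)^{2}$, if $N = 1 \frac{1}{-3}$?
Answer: $1849$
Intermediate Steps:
$N = - \frac{1}{3}$ ($N = 1 \left(- \frac{1}{3}\right) = - \frac{1}{3} \approx -0.33333$)
$b{\left(I,z \right)} = -28 + 4 z$ ($b{\left(I,z \right)} = 4 \left(z - 7\right) = 4 \left(-7 + z\right) = -28 + 4 z$)
$r{\left(y \right)} = -1 - 3 y$ ($r{\left(y \right)} = 3 \left(- \frac{1}{3} - y\right) = -1 - 3 y$)
$\left(b{\left(-2,12 \right)} + r{\left(-8 \right)}\right)^{2} = \left(\left(-28 + 4 \cdot 12\right) - -23\right)^{2} = \left(\left(-28 + 48\right) + \left(-1 + 24\right)\right)^{2} = \left(20 + 23\right)^{2} = 43^{2} = 1849$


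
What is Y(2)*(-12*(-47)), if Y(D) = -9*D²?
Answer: -20304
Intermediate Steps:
Y(2)*(-12*(-47)) = (-9*2²)*(-12*(-47)) = -9*4*564 = -36*564 = -20304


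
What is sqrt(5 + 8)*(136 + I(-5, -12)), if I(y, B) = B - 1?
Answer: 123*sqrt(13) ≈ 443.48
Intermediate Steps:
I(y, B) = -1 + B
sqrt(5 + 8)*(136 + I(-5, -12)) = sqrt(5 + 8)*(136 + (-1 - 12)) = sqrt(13)*(136 - 13) = sqrt(13)*123 = 123*sqrt(13)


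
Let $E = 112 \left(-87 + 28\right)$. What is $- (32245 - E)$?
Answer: $-38853$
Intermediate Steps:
$E = -6608$ ($E = 112 \left(-59\right) = -6608$)
$- (32245 - E) = - (32245 - -6608) = - (32245 + 6608) = \left(-1\right) 38853 = -38853$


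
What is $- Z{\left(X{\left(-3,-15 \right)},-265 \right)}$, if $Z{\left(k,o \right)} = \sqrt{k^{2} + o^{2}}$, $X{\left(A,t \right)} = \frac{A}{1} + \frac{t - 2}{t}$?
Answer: $- \frac{\sqrt{15801409}}{15} \approx -265.01$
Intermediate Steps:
$X{\left(A,t \right)} = A + \frac{-2 + t}{t}$ ($X{\left(A,t \right)} = A 1 + \frac{t - 2}{t} = A + \frac{-2 + t}{t}$)
$- Z{\left(X{\left(-3,-15 \right)},-265 \right)} = - \sqrt{\left(1 - 3 - \frac{2}{-15}\right)^{2} + \left(-265\right)^{2}} = - \sqrt{\left(1 - 3 - - \frac{2}{15}\right)^{2} + 70225} = - \sqrt{\left(1 - 3 + \frac{2}{15}\right)^{2} + 70225} = - \sqrt{\left(- \frac{28}{15}\right)^{2} + 70225} = - \sqrt{\frac{784}{225} + 70225} = - \sqrt{\frac{15801409}{225}} = - \frac{\sqrt{15801409}}{15}$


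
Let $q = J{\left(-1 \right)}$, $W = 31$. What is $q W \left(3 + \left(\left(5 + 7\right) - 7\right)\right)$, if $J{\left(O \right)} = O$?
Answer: $-248$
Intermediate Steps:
$q = -1$
$q W \left(3 + \left(\left(5 + 7\right) - 7\right)\right) = \left(-1\right) 31 \left(3 + \left(\left(5 + 7\right) - 7\right)\right) = - 31 \left(3 + \left(12 - 7\right)\right) = - 31 \left(3 + 5\right) = \left(-31\right) 8 = -248$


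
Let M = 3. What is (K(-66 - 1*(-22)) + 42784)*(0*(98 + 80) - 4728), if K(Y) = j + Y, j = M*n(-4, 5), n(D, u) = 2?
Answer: -202103088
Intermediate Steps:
j = 6 (j = 3*2 = 6)
K(Y) = 6 + Y
(K(-66 - 1*(-22)) + 42784)*(0*(98 + 80) - 4728) = ((6 + (-66 - 1*(-22))) + 42784)*(0*(98 + 80) - 4728) = ((6 + (-66 + 22)) + 42784)*(0*178 - 4728) = ((6 - 44) + 42784)*(0 - 4728) = (-38 + 42784)*(-4728) = 42746*(-4728) = -202103088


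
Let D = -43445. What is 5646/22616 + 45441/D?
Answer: -391201593/491276060 ≈ -0.79630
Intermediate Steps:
5646/22616 + 45441/D = 5646/22616 + 45441/(-43445) = 5646*(1/22616) + 45441*(-1/43445) = 2823/11308 - 45441/43445 = -391201593/491276060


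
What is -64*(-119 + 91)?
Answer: 1792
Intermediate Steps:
-64*(-119 + 91) = -64*(-28) = 1792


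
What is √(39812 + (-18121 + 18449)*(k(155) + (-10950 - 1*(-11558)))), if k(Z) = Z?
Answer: 2*√72519 ≈ 538.59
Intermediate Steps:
√(39812 + (-18121 + 18449)*(k(155) + (-10950 - 1*(-11558)))) = √(39812 + (-18121 + 18449)*(155 + (-10950 - 1*(-11558)))) = √(39812 + 328*(155 + (-10950 + 11558))) = √(39812 + 328*(155 + 608)) = √(39812 + 328*763) = √(39812 + 250264) = √290076 = 2*√72519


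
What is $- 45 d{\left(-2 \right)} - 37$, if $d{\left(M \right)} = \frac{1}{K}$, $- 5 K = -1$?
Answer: $-262$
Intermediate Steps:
$K = \frac{1}{5}$ ($K = \left(- \frac{1}{5}\right) \left(-1\right) = \frac{1}{5} \approx 0.2$)
$d{\left(M \right)} = 5$ ($d{\left(M \right)} = \frac{1}{\frac{1}{5}} = 5$)
$- 45 d{\left(-2 \right)} - 37 = \left(-45\right) 5 - 37 = -225 - 37 = -262$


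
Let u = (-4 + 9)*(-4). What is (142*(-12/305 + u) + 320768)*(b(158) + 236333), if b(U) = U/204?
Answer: 77915828636704/1037 ≈ 7.5136e+10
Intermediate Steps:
b(U) = U/204 (b(U) = U*(1/204) = U/204)
u = -20 (u = 5*(-4) = -20)
(142*(-12/305 + u) + 320768)*(b(158) + 236333) = (142*(-12/305 - 20) + 320768)*((1/204)*158 + 236333) = (142*(-12*1/305 - 20) + 320768)*(79/102 + 236333) = (142*(-12/305 - 20) + 320768)*(24106045/102) = (142*(-6112/305) + 320768)*(24106045/102) = (-867904/305 + 320768)*(24106045/102) = (96966336/305)*(24106045/102) = 77915828636704/1037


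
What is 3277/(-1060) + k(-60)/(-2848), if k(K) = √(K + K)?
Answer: -3277/1060 - I*√30/1424 ≈ -3.0915 - 0.0038464*I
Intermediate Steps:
k(K) = √2*√K (k(K) = √(2*K) = √2*√K)
3277/(-1060) + k(-60)/(-2848) = 3277/(-1060) + (√2*√(-60))/(-2848) = 3277*(-1/1060) + (√2*(2*I*√15))*(-1/2848) = -3277/1060 + (2*I*√30)*(-1/2848) = -3277/1060 - I*√30/1424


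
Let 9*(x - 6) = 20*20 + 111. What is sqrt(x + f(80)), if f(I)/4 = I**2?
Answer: sqrt(230965)/3 ≈ 160.20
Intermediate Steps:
x = 565/9 (x = 6 + (20*20 + 111)/9 = 6 + (400 + 111)/9 = 6 + (1/9)*511 = 6 + 511/9 = 565/9 ≈ 62.778)
f(I) = 4*I**2
sqrt(x + f(80)) = sqrt(565/9 + 4*80**2) = sqrt(565/9 + 4*6400) = sqrt(565/9 + 25600) = sqrt(230965/9) = sqrt(230965)/3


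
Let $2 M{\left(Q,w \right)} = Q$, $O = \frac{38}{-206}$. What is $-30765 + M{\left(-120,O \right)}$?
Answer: $-30825$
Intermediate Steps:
$O = - \frac{19}{103}$ ($O = 38 \left(- \frac{1}{206}\right) = - \frac{19}{103} \approx -0.18447$)
$M{\left(Q,w \right)} = \frac{Q}{2}$
$-30765 + M{\left(-120,O \right)} = -30765 + \frac{1}{2} \left(-120\right) = -30765 - 60 = -30825$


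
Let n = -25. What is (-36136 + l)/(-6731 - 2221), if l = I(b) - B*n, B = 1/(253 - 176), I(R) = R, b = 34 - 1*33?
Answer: 1391185/344652 ≈ 4.0365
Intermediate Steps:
b = 1 (b = 34 - 33 = 1)
B = 1/77 ≈ 0.012987
l = 102/77 (l = 1 - (-25)/77 = 1 - 1*(-25/77) = 1 + 25/77 = 102/77 ≈ 1.3247)
(-36136 + l)/(-6731 - 2221) = (-36136 + 102/77)/(-6731 - 2221) = -2782370/77/(-8952) = -2782370/77*(-1/8952) = 1391185/344652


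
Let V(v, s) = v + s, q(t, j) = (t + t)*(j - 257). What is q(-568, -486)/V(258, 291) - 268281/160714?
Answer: 135503044003/88231986 ≈ 1535.8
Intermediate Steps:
q(t, j) = 2*t*(-257 + j) (q(t, j) = (2*t)*(-257 + j) = 2*t*(-257 + j))
V(v, s) = s + v
q(-568, -486)/V(258, 291) - 268281/160714 = (2*(-568)*(-257 - 486))/(291 + 258) - 268281/160714 = (2*(-568)*(-743))/549 - 268281*1/160714 = 844048*(1/549) - 268281/160714 = 844048/549 - 268281/160714 = 135503044003/88231986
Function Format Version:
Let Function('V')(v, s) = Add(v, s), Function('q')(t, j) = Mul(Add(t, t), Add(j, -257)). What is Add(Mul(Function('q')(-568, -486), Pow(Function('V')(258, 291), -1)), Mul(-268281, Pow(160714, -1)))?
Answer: Rational(135503044003, 88231986) ≈ 1535.8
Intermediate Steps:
Function('q')(t, j) = Mul(2, t, Add(-257, j)) (Function('q')(t, j) = Mul(Mul(2, t), Add(-257, j)) = Mul(2, t, Add(-257, j)))
Function('V')(v, s) = Add(s, v)
Add(Mul(Function('q')(-568, -486), Pow(Function('V')(258, 291), -1)), Mul(-268281, Pow(160714, -1))) = Add(Mul(Mul(2, -568, Add(-257, -486)), Pow(Add(291, 258), -1)), Mul(-268281, Pow(160714, -1))) = Add(Mul(Mul(2, -568, -743), Pow(549, -1)), Mul(-268281, Rational(1, 160714))) = Add(Mul(844048, Rational(1, 549)), Rational(-268281, 160714)) = Add(Rational(844048, 549), Rational(-268281, 160714)) = Rational(135503044003, 88231986)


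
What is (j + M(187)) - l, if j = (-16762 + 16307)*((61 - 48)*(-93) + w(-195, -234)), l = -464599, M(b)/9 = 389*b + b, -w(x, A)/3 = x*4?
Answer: 606364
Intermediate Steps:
w(x, A) = -12*x (w(x, A) = -3*x*4 = -12*x)
M(b) = 3510*b (M(b) = 9*(389*b + b) = 9*(390*b) = 3510*b)
j = -514605 (j = (-16762 + 16307)*((61 - 48)*(-93) - 12*(-195)) = -455*(13*(-93) + 2340) = -455*(-1209 + 2340) = -455*1131 = -514605)
(j + M(187)) - l = (-514605 + 3510*187) - 1*(-464599) = (-514605 + 656370) + 464599 = 141765 + 464599 = 606364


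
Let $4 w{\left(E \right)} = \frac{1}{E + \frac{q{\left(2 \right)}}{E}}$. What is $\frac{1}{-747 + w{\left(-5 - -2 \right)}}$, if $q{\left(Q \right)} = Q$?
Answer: $- \frac{44}{32871} \approx -0.0013386$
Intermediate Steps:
$w{\left(E \right)} = \frac{1}{4 \left(E + \frac{2}{E}\right)}$
$\frac{1}{-747 + w{\left(-5 - -2 \right)}} = \frac{1}{-747 + \frac{-5 - -2}{4 \left(2 + \left(-5 - -2\right)^{2}\right)}} = \frac{1}{-747 + \frac{-5 + 2}{4 \left(2 + \left(-5 + 2\right)^{2}\right)}} = \frac{1}{-747 + \frac{1}{4} \left(-3\right) \frac{1}{2 + \left(-3\right)^{2}}} = \frac{1}{-747 + \frac{1}{4} \left(-3\right) \frac{1}{2 + 9}} = \frac{1}{-747 + \frac{1}{4} \left(-3\right) \frac{1}{11}} = \frac{1}{-747 - \frac{3}{44}} = \frac{1}{- \frac{32871}{44}} = - \frac{44}{32871}$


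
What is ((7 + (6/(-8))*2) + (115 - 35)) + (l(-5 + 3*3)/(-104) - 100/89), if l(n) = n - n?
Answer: 15019/178 ≈ 84.376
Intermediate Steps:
l(n) = 0
((7 + (6/(-8))*2) + (115 - 35)) + (l(-5 + 3*3)/(-104) - 100/89) = ((7 + (6/(-8))*2) + (115 - 35)) + (0/(-104) - 100/89) = ((7 + (6*(-1/8))*2) + 80) + (0*(-1/104) - 100*1/89) = ((7 - 3/4*2) + 80) + (0 - 100/89) = ((7 - 3/2) + 80) - 100/89 = (11/2 + 80) - 100/89 = 171/2 - 100/89 = 15019/178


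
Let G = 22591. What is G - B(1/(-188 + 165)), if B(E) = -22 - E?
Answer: 520098/23 ≈ 22613.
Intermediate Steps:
G - B(1/(-188 + 165)) = 22591 - (-22 - 1/(-188 + 165)) = 22591 - (-22 - 1/(-23)) = 22591 - (-22 - 1*(-1/23)) = 22591 - (-22 + 1/23) = 22591 - 1*(-505/23) = 22591 + 505/23 = 520098/23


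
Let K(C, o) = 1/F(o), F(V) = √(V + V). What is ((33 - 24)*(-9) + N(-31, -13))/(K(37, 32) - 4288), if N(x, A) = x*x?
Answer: -7040/34303 ≈ -0.20523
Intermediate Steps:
N(x, A) = x²
F(V) = √2*√V (F(V) = √(2*V) = √2*√V)
K(C, o) = √2/(2*√o) (K(C, o) = 1/(√2*√o) = √2/(2*√o))
((33 - 24)*(-9) + N(-31, -13))/(K(37, 32) - 4288) = ((33 - 24)*(-9) + (-31)²)/(√2/(2*√32) - 4288) = (9*(-9) + 961)/(√2*(√2/8)/2 - 4288) = (-81 + 961)/(⅛ - 4288) = 880/(-34303/8) = 880*(-8/34303) = -7040/34303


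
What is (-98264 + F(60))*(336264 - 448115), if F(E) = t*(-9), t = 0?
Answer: 10990926664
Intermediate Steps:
F(E) = 0 (F(E) = 0*(-9) = 0)
(-98264 + F(60))*(336264 - 448115) = (-98264 + 0)*(336264 - 448115) = -98264*(-111851) = 10990926664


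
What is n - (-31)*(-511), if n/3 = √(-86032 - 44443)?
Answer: -15841 + 15*I*√5219 ≈ -15841.0 + 1083.6*I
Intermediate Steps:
n = 15*I*√5219 (n = 3*√(-86032 - 44443) = 3*√(-130475) = 3*(5*I*√5219) = 15*I*√5219 ≈ 1083.6*I)
n - (-31)*(-511) = 15*I*√5219 - (-31)*(-511) = 15*I*√5219 - 1*15841 = 15*I*√5219 - 15841 = -15841 + 15*I*√5219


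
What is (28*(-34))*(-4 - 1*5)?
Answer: 8568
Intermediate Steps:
(28*(-34))*(-4 - 1*5) = -952*(-4 - 5) = -952*(-9) = 8568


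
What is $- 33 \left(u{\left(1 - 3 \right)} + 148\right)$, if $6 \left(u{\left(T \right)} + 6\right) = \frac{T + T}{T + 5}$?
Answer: $- \frac{14036}{3} \approx -4678.7$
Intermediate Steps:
$u{\left(T \right)} = -6 + \frac{T}{3 \left(5 + T\right)}$ ($u{\left(T \right)} = -6 + \frac{\left(T + T\right) \frac{1}{T + 5}}{6} = -6 + \frac{2 T \frac{1}{5 + T}}{6} = -6 + \frac{T}{3 \left(5 + T\right)}$)
$- 33 \left(u{\left(1 - 3 \right)} + 148\right) = - 33 \left(\frac{-90 - 17 \left(1 - 3\right)}{3 \left(5 + \left(1 - 3\right)\right)} + 148\right) = - 33 \left(\frac{-90 - -34}{3 \left(5 - 2\right)} + 148\right) = - 33 \left(\frac{-90 + 34}{3 \cdot 3} + 148\right) = - 33 \left(\frac{1}{3} \cdot \frac{1}{3} \left(-56\right) + 148\right) = - 33 \left(- \frac{56}{9} + 148\right) = \left(-33\right) \frac{1276}{9} = - \frac{14036}{3}$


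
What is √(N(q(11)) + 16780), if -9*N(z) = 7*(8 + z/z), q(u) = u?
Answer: √16773 ≈ 129.51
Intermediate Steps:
N(z) = -7 (N(z) = -7*(8 + z/z)/9 = -7*(8 + 1)/9 = -7*9/9 = -⅑*63 = -7)
√(N(q(11)) + 16780) = √(-7 + 16780) = √16773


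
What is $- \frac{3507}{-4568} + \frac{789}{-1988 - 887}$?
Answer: $\frac{6478473}{13133000} \approx 0.4933$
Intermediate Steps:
$- \frac{3507}{-4568} + \frac{789}{-1988 - 887} = \left(-3507\right) \left(- \frac{1}{4568}\right) + \frac{789}{-1988 - 887} = \frac{3507}{4568} + \frac{789}{-2875} = \frac{3507}{4568} + 789 \left(- \frac{1}{2875}\right) = \frac{3507}{4568} - \frac{789}{2875} = \frac{6478473}{13133000}$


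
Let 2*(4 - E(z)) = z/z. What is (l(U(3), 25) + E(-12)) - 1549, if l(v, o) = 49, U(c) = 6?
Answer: -2993/2 ≈ -1496.5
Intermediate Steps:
E(z) = 7/2 (E(z) = 4 - z/(2*z) = 4 - ½*1 = 4 - ½ = 7/2)
(l(U(3), 25) + E(-12)) - 1549 = (49 + 7/2) - 1549 = 105/2 - 1549 = -2993/2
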